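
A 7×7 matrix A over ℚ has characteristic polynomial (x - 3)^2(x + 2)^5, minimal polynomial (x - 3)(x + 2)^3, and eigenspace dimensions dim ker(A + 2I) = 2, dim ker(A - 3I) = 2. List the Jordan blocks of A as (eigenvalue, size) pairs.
λ = -2: algebraic multiplicity 5 (exponent in χ_A), largest block size 3 (exponent in m_A), 2 blocks (geometric multiplicity). These force block sizes [3, 2].
λ = 3: algebraic multiplicity 2 (exponent in χ_A), largest block size 1 (exponent in m_A), 2 blocks (geometric multiplicity). These force block sizes [1, 1].

Jordan blocks: (-2, 3), (-2, 2), (3, 1), (3, 1)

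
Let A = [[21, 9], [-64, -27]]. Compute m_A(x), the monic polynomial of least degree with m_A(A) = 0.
m_A(x) = (x + 3)^2

The characteristic polynomial factors as (x + 3)^2. The minimal polynomial is ∏(x - λ)^{k_λ} where k_λ is the size of the largest Jordan block at λ.

For λ = -3: rank(A + 3I) = 1, and the largest Jordan block has size 2 (the smallest k with rank((A + 3I)^k) = rank((A + 3I)^(k+1))).

So m_A(x) = (x + 3)^2.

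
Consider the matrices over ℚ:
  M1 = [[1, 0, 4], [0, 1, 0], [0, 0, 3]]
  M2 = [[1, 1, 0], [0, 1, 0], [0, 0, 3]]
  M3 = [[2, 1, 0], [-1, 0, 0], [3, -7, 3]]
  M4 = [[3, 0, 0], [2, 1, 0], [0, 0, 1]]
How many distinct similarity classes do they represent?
2 classes: {M1, M4}, {M2, M3}

Characteristic polynomials: χ_{M1} = (x - 3)(x - 1)^2, χ_{M2} = (x - 3)(x - 1)^2, χ_{M3} = (x - 3)(x - 1)^2, χ_{M4} = (x - 3)(x - 1)^2.

{M1, M4}: invariant factors x - 1, (x - 3)(x - 1).

{M2, M3}: invariant factors (x - 3)(x - 1)^2.

Matrices are similar if and only if their invariant-factor lists agree; the partition into similarity classes is {M1, M4}, {M2, M3}.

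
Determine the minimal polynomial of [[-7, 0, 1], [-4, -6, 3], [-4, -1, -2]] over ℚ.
The characteristic polynomial factors as (x + 5)^3. The minimal polynomial is ∏(x - λ)^{k_λ} where k_λ is the size of the largest Jordan block at λ.

For λ = -5: rank(A + 5I) = 2, and the largest Jordan block has size 3 (the smallest k with rank((A + 5I)^k) = rank((A + 5I)^(k+1))).

So m_A(x) = (x + 5)^3.

m_A(x) = (x + 5)^3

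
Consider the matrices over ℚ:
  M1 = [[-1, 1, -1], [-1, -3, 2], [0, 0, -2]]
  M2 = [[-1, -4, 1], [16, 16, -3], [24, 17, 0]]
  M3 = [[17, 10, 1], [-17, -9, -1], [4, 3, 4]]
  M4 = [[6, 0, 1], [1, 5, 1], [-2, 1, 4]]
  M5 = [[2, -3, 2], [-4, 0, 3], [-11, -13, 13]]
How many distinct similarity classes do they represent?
Characteristic polynomials: χ_{M1} = (x + 2)^3, χ_{M2} = (x - 5)^3, χ_{M3} = (x - 4)^3, χ_{M4} = (x - 5)^3, χ_{M5} = (x - 5)^3.

{M1}: invariant factors (x + 2)^3.

{M2, M4, M5}: invariant factors (x - 5)^3.

{M3}: invariant factors (x - 4)^3.

Matrices are similar if and only if their invariant-factor lists agree; the partition into similarity classes is {M1}, {M2, M4, M5}, {M3}.

3 classes: {M1}, {M2, M4, M5}, {M3}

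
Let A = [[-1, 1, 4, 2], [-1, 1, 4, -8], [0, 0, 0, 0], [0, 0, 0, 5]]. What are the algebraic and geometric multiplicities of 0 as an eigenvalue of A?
algebraic multiplicity 3, geometric multiplicity 2

The characteristic polynomial is x^3(x - 5), so the factor x appears with exponent 3: the algebraic multiplicity is 3.

rank(A) = 2, so the eigenspace has dimension 4 - 2 = 2: the geometric multiplicity is 2.

Since 2 < 3, A is not diagonalizable.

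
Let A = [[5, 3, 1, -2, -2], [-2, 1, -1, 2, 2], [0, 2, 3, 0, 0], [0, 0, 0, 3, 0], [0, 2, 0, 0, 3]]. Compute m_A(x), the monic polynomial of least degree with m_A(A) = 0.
m_A(x) = (x - 3)^3

The characteristic polynomial factors as (x - 3)^5. The minimal polynomial is ∏(x - λ)^{k_λ} where k_λ is the size of the largest Jordan block at λ.

For λ = 3: rank(A - 3I) = 2, and the largest Jordan block has size 3 (the smallest k with rank((A - 3I)^k) = rank((A - 3I)^(k+1))).

So m_A(x) = (x - 3)^3.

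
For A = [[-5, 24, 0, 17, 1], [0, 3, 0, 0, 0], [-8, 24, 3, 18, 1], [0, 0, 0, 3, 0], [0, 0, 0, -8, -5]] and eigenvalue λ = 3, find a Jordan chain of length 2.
We seek v_1 ∈ ker((A - 3I)^2) \ ker(A - 3I), then set v_{i+1} = (A - 3I) v_i.

One such chain is v_1 = [[2, 0, 2, 1, -1]]^T, v_2 = [[0, 0, 1, 0, 0]]^T. Check: (A - 3I) v_2 = [[0, 0, 0, 0, 0]]^T = 0.

v_1 = [[2, 0, 2, 1, -1]]^T, v_2 = [[0, 0, 1, 0, 0]]^T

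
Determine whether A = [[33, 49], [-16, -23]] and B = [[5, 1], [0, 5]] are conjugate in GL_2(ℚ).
Yes.

Two matrices over a field are similar if and only if they have the same invariant factors.

Both A and B have characteristic polynomial (x - 5)^2 and minimal polynomial (x - 5)^2. Computing further, both have invariant factors (x - 5)^2. Hence A and B are similar.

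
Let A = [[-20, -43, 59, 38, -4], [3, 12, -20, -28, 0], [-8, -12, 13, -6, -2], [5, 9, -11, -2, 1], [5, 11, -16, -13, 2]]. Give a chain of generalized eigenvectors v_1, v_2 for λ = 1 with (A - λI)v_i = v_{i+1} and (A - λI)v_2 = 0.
We seek v_1 ∈ ker((A - I)^2) \ ker(A - I), then set v_{i+1} = (A - I) v_i.

One such chain is v_1 = [[0, 0, 0, 0, 1]]^T, v_2 = [[-4, 0, -2, 1, 1]]^T. Check: (A - I) v_2 = [[0, 0, 0, 0, 0]]^T = 0.

v_1 = [[0, 0, 0, 0, 1]]^T, v_2 = [[-4, 0, -2, 1, 1]]^T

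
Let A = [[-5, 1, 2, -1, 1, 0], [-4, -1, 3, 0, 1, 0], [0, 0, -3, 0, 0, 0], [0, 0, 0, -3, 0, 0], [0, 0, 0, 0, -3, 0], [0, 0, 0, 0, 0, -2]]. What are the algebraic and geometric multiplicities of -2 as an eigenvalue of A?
The characteristic polynomial is (x + 2)(x + 3)^5, so the factor x + 2 appears with exponent 1: the algebraic multiplicity is 1.

rank(A + 2I) = 5, so the eigenspace has dimension 6 - 5 = 1: the geometric multiplicity is 1.

algebraic multiplicity 1, geometric multiplicity 1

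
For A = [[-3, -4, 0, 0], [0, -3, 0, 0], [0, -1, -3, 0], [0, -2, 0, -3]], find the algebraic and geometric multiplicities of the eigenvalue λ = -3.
The characteristic polynomial is (x + 3)^4, so the factor x + 3 appears with exponent 4: the algebraic multiplicity is 4.

rank(A + 3I) = 1, so the eigenspace has dimension 4 - 1 = 3: the geometric multiplicity is 3.

Since 3 < 4, A is not diagonalizable.

algebraic multiplicity 4, geometric multiplicity 3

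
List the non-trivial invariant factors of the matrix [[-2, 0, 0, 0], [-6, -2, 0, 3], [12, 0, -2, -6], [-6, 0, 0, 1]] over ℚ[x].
x + 2, x + 2, (x - 1)(x + 2)

The Jordan structure of A has elementary divisors (x + 2), (x + 2), (x + 2), (x - 1). Arranging the block sizes at each eigenvalue in decreasing order and taking row products gives the invariant factors.

Invariant factors (smallest first, each dividing the next): x + 2, x + 2, (x - 1)(x + 2).

Check: the last factor (x - 1)(x + 2) is the minimal polynomial, and the product (x - 1)(x + 2)^3 is the characteristic polynomial.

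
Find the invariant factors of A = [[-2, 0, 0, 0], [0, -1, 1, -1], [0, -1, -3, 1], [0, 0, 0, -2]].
x + 2, x + 2, (x + 2)^2

The Jordan structure of A has elementary divisors (x + 2)^2, (x + 2), (x + 2). Arranging the block sizes at each eigenvalue in decreasing order and taking row products gives the invariant factors.

Invariant factors (smallest first, each dividing the next): x + 2, x + 2, (x + 2)^2.

Check: the last factor (x + 2)^2 is the minimal polynomial, and the product (x + 2)^4 is the characteristic polynomial.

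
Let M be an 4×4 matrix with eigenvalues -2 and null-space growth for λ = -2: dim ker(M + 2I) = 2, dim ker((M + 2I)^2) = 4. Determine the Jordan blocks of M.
λ = -2: successive nullity increments [2, 2] count blocks of size ≥ k; block sizes are [2, 2].

Jordan blocks: (-2, 2), (-2, 2)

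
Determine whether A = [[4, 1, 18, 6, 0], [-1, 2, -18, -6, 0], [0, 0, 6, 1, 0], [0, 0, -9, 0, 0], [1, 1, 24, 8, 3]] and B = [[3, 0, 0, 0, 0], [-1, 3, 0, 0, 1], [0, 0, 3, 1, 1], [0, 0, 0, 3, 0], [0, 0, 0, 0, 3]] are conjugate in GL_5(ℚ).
Two matrices over a field are similar if and only if they have the same invariant factors.

Both A and B have characteristic polynomial (x - 3)^5 and minimal polynomial (x - 3)^2. Computing further, both have invariant factors x - 3, (x - 3)^2, (x - 3)^2. Hence A and B are similar.

Yes.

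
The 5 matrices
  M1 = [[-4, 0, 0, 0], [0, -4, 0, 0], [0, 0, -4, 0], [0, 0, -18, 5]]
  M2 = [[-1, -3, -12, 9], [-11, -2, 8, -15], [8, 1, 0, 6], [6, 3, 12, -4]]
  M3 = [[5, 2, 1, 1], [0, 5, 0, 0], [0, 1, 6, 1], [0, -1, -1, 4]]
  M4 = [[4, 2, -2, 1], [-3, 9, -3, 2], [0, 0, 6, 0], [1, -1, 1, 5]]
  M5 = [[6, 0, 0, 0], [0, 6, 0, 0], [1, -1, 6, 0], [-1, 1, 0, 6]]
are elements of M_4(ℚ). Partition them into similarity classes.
Characteristic polynomials: χ_{M1} = (x - 5)(x + 4)^3, χ_{M2} = (x - 5)(x + 4)^3, χ_{M3} = (x - 5)^4, χ_{M4} = (x - 6)^4, χ_{M5} = (x - 6)^4.

{M1}: invariant factors x + 4, x + 4, (x - 5)(x + 4).

{M2}: invariant factors x + 4, (x - 5)(x + 4)^2.

{M3}: invariant factors (x - 5)^2, (x - 5)^2.

{M4}: invariant factors x - 6, (x - 6)^3.

{M5}: invariant factors x - 6, x - 6, (x - 6)^2.

Matrices are similar if and only if their invariant-factor lists agree; the partition into similarity classes is {M1}, {M2}, {M3}, {M4}, {M5}.

5 classes: {M1}, {M2}, {M3}, {M4}, {M5}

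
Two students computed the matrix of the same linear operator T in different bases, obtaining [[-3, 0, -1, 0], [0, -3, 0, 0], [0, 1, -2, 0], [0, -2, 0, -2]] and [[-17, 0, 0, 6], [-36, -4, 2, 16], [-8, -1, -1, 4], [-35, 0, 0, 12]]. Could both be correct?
No.

Both have characteristic polynomial (x + 2)^2(x + 3)^2, but the minimal polynomial of A is (x + 2)(x + 3)^2 while the minimal polynomial of B is (x + 2)(x + 3). The minimal polynomial is a similarity invariant, so A and B are not similar.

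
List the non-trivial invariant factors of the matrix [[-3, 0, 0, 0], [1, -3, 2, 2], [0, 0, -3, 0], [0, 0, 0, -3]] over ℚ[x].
x + 3, x + 3, (x + 3)^2

The Jordan structure of A has elementary divisors (x + 3)^2, (x + 3), (x + 3). Arranging the block sizes at each eigenvalue in decreasing order and taking row products gives the invariant factors.

Invariant factors (smallest first, each dividing the next): x + 3, x + 3, (x + 3)^2.

Check: the last factor (x + 3)^2 is the minimal polynomial, and the product (x + 3)^4 is the characteristic polynomial.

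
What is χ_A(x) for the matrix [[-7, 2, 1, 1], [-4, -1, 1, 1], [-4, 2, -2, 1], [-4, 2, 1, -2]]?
χ_A(x) = (x + 3)^4

xI - A = [[x + 7, -2, -1, -1], [4, x + 1, -1, -1], [4, -2, x + 2, -1], [4, -2, -1, x + 2]].

Expanding det(xI - A) along the first row:
det(xI - A) = + (x + 7)·det([[x + 1, -1, -1], [-2, x + 2, -1], [-2, -1, x + 2]]) - (-2)·det([[4, -1, -1], [4, x + 2, -1], [4, -1, x + 2]]) + (-1)·det([[4, x + 1, -1], [4, -2, -1], [4, -2, x + 2]]) - (-1)·det([[4, x + 1, -1], [4, -2, x + 2], [4, -2, -1]]).

Evaluating gives χ_A(x) = x^4 + 12x^3 + 54x^2 + 108x + 81 = (x + 3)^4.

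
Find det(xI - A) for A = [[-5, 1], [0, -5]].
xI - A = [[x + 5, -1], [0, x + 5]].

Expanding det(xI - A) along the first row:
det(xI - A) = + (x + 5)·det([[x + 5]]) - (-1)·det([[0]]).

Evaluating gives χ_A(x) = x^2 + 10x + 25 = (x + 5)^2.

χ_A(x) = (x + 5)^2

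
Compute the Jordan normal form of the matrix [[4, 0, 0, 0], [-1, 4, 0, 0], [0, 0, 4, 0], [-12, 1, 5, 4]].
The characteristic polynomial is det(xI - A) = (x - 4)^4, so the eigenvalues are 4 (algebraic multiplicity 4).

For λ = 4: rank(A - 4I) = 2, rank((A - 4I)^2) = 1, rank((A - 4I)^3) = 0. The eigenspace has dimension 4 - 2 = 2, so there are 2 Jordan blocks; the rank sequence gives block sizes [3, 1].

Assembling the blocks gives the Jordan form J above.

J = [[4, 1, 0, 0], [0, 4, 1, 0], [0, 0, 4, 0], [0, 0, 0, 4]]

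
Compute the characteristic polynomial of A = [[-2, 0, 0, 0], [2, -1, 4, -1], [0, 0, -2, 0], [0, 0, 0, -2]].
xI - A = [[x + 2, 0, 0, 0], [-2, x + 1, -4, 1], [0, 0, x + 2, 0], [0, 0, 0, x + 2]].

Expanding det(xI - A) along the first row:
det(xI - A) = + (x + 2)·det([[x + 1, -4, 1], [0, x + 2, 0], [0, 0, x + 2]]) - (0)·det([[-2, -4, 1], [0, x + 2, 0], [0, 0, x + 2]]) + (0)·det([[-2, x + 1, 1], [0, 0, 0], [0, 0, x + 2]]) - (0)·det([[-2, x + 1, -4], [0, 0, x + 2], [0, 0, 0]]).

Evaluating gives χ_A(x) = x^4 + 7x^3 + 18x^2 + 20x + 8 = (x + 1)(x + 2)^3.

χ_A(x) = (x + 1)(x + 2)^3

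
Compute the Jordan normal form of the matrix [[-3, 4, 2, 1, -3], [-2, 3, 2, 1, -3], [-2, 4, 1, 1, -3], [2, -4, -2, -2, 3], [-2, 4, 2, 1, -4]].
The characteristic polynomial is det(xI - A) = (x + 1)^5, so the eigenvalues are -1 (algebraic multiplicity 5).

For λ = -1: rank(A + I) = 1, rank((A + I)^2) = 0. The eigenspace has dimension 5 - 1 = 4, so there are 4 Jordan blocks; the rank sequence gives block sizes [2, 1, 1, 1].

Assembling the blocks gives the Jordan form J above.

J = [[-1, 1, 0, 0, 0], [0, -1, 0, 0, 0], [0, 0, -1, 0, 0], [0, 0, 0, -1, 0], [0, 0, 0, 0, -1]]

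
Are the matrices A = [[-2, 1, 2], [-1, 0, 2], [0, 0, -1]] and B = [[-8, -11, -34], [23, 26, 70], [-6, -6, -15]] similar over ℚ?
trace(A) = -3 but trace(B) = 3. The trace is a similarity invariant, so A and B are not similar.

No.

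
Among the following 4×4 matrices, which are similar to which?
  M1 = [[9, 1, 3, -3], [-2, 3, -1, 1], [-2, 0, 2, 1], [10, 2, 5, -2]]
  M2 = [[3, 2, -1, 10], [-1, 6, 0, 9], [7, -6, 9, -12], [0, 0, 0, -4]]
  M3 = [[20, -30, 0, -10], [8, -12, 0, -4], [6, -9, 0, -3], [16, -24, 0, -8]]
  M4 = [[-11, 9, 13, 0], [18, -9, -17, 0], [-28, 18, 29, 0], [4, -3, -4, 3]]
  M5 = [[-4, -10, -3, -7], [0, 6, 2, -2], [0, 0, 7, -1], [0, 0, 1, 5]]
4 classes: {M1, M4}, {M2}, {M3}, {M5}

Characteristic polynomials: χ_{M1} = (x - 3)^4, χ_{M2} = (x - 6)^3(x + 4), χ_{M3} = x^4, χ_{M4} = (x - 3)^4, χ_{M5} = (x - 6)^3(x + 4).

{M1, M4}: invariant factors x - 3, (x - 3)^3.

{M2}: invariant factors (x - 6)^3(x + 4).

{M3}: invariant factors x, x, x^2.

{M5}: invariant factors x - 6, (x - 6)^2(x + 4).

Matrices are similar if and only if their invariant-factor lists agree; the partition into similarity classes is {M1, M4}, {M2}, {M3}, {M5}.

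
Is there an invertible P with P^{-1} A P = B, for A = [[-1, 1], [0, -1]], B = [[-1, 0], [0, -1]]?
Both have characteristic polynomial (x + 1)^2, but the minimal polynomial of A is (x + 1)^2 while the minimal polynomial of B is x + 1. The minimal polynomial is a similarity invariant, so A and B are not similar.

No.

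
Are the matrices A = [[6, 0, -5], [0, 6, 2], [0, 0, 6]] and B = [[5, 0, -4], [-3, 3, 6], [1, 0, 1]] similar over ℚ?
trace(A) = 18 but trace(B) = 9. The trace is a similarity invariant, so A and B are not similar.

No.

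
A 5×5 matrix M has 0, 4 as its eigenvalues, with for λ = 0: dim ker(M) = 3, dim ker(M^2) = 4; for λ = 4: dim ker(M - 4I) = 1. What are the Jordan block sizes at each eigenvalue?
Jordan blocks: (0, 2), (0, 1), (0, 1), (4, 1)

λ = 0: successive nullity increments [3, 1] count blocks of size ≥ k; block sizes are [2, 1, 1].
λ = 4: successive nullity increments [1] count blocks of size ≥ k; block sizes are [1].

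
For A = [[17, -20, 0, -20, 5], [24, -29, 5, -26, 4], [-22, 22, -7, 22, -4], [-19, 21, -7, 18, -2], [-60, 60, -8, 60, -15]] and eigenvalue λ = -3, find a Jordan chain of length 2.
We seek v_1 ∈ ker((A + 3I)^2) \ ker(A + 3I), then set v_{i+1} = (A + 3I) v_i.

One such chain is v_1 = [[2, 4, -3, -4, -8]]^T, v_2 = [[0, 1, 0, -1, 0]]^T. Check: (A + 3I) v_2 = [[0, 0, 0, 0, 0]]^T = 0.

v_1 = [[2, 4, -3, -4, -8]]^T, v_2 = [[0, 1, 0, -1, 0]]^T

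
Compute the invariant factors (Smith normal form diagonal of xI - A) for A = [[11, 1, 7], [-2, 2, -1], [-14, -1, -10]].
The Jordan structure of A has elementary divisors (x + 3), (x - 3)^2. Arranging the block sizes at each eigenvalue in decreasing order and taking row products gives the invariant factors.

Invariant factors (smallest first, each dividing the next): (x - 3)^2(x + 3).

Check: the last factor (x - 3)^2(x + 3) is the minimal polynomial, and the product (x - 3)^2(x + 3) is the characteristic polynomial.

(x - 3)^2(x + 3)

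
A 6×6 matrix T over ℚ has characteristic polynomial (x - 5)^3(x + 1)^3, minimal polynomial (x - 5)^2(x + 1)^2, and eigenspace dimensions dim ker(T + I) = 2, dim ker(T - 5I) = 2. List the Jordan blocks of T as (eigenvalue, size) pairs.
λ = -1: algebraic multiplicity 3 (exponent in χ_T), largest block size 2 (exponent in m_T), 2 blocks (geometric multiplicity). These force block sizes [2, 1].
λ = 5: algebraic multiplicity 3 (exponent in χ_T), largest block size 2 (exponent in m_T), 2 blocks (geometric multiplicity). These force block sizes [2, 1].

Jordan blocks: (-1, 2), (-1, 1), (5, 2), (5, 1)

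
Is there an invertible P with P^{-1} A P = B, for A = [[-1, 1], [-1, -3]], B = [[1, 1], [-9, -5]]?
Yes.

Two matrices over a field are similar if and only if they have the same invariant factors.

Both A and B have characteristic polynomial (x + 2)^2 and minimal polynomial (x + 2)^2. Computing further, both have invariant factors (x + 2)^2. Hence A and B are similar.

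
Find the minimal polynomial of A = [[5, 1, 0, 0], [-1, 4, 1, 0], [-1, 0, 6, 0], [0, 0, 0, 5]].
The characteristic polynomial factors as (x - 5)^4. The minimal polynomial is ∏(x - λ)^{k_λ} where k_λ is the size of the largest Jordan block at λ.

For λ = 5: rank(A - 5I) = 2, and the largest Jordan block has size 3 (the smallest k with rank((A - 5I)^k) = rank((A - 5I)^(k+1))).

So m_A(x) = (x - 5)^3.

m_A(x) = (x - 5)^3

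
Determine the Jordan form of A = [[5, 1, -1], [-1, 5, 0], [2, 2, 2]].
J = [[4, 1, 0], [0, 4, 1], [0, 0, 4]]

The characteristic polynomial is det(xI - A) = (x - 4)^3, so the eigenvalues are 4 (algebraic multiplicity 3).

For λ = 4: rank(A - 4I) = 2, rank((A - 4I)^2) = 1, rank((A - 4I)^3) = 0. The eigenspace has dimension 3 - 2 = 1, so there is 1 Jordan block; the rank sequence gives block sizes [3].

Assembling the blocks gives the Jordan form J above.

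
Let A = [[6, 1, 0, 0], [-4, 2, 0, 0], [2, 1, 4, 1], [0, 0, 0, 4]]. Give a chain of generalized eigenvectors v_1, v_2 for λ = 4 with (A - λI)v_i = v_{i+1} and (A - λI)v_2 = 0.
We seek v_1 ∈ ker((A - 4I)^2) \ ker(A - 4I), then set v_{i+1} = (A - 4I) v_i.

One such chain is v_1 = [[0, 1, 1, -1]]^T, v_2 = [[1, -2, 0, 0]]^T. Check: (A - 4I) v_2 = [[0, 0, 0, 0]]^T = 0.

v_1 = [[0, 1, 1, -1]]^T, v_2 = [[1, -2, 0, 0]]^T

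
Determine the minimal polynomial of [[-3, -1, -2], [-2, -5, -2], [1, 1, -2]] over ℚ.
m_A(x) = (x + 3)^2(x + 4)

The characteristic polynomial factors as (x + 3)^2(x + 4). The minimal polynomial is ∏(x - λ)^{k_λ} where k_λ is the size of the largest Jordan block at λ.

For λ = -4: rank(A + 4I) = 2, and the largest Jordan block has size 1 (the smallest k with rank((A + 4I)^k) = rank((A + 4I)^(k+1))).
For λ = -3: rank(A + 3I) = 2, and the largest Jordan block has size 2 (the smallest k with rank((A + 3I)^k) = rank((A + 3I)^(k+1))).

So m_A(x) = (x + 3)^2(x + 4).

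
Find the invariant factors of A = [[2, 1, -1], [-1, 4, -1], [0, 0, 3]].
The Jordan structure of A has elementary divisors (x - 3)^2, (x - 3). Arranging the block sizes at each eigenvalue in decreasing order and taking row products gives the invariant factors.

Invariant factors (smallest first, each dividing the next): x - 3, (x - 3)^2.

Check: the last factor (x - 3)^2 is the minimal polynomial, and the product (x - 3)^3 is the characteristic polynomial.

x - 3, (x - 3)^2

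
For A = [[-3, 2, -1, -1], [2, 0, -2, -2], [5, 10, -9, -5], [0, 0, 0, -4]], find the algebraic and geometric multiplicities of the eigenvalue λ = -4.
The characteristic polynomial is (x + 4)^4, so the factor x + 4 appears with exponent 4: the algebraic multiplicity is 4.

rank(A + 4I) = 1, so the eigenspace has dimension 4 - 1 = 3: the geometric multiplicity is 3.

Since 3 < 4, A is not diagonalizable.

algebraic multiplicity 4, geometric multiplicity 3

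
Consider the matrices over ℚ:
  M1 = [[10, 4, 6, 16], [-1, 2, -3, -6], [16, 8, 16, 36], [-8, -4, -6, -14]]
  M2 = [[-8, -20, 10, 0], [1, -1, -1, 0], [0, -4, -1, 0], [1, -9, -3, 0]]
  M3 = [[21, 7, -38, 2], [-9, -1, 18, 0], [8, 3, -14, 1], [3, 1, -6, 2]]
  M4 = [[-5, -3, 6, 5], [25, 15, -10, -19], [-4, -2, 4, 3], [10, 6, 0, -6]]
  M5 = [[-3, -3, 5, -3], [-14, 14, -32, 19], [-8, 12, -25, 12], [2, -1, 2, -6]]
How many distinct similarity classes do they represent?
4 classes: {M1}, {M2}, {M3, M4}, {M5}

Characteristic polynomials: χ_{M1} = (x - 4)^3(x - 2), χ_{M2} = x(x + 3)^2(x + 4), χ_{M3} = (x - 2)^4, χ_{M4} = (x - 2)^4, χ_{M5} = (x + 5)^4.

{M1}: invariant factors x - 4, (x - 4)^2(x - 2).

{M2}: invariant factors x(x + 3)^2(x + 4).

{M3, M4}: invariant factors (x - 2)^2, (x - 2)^2.

{M5}: invariant factors (x + 5)^2, (x + 5)^2.

Matrices are similar if and only if their invariant-factor lists agree; the partition into similarity classes is {M1}, {M2}, {M3, M4}, {M5}.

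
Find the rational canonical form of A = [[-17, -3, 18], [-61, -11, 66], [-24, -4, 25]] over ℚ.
The invariant factors of A (the non-unit diagonal entries of the Smith normal form of xI - A over ℚ[x]) are (x - 1)(x + 2)^2, each dividing the next. The characteristic polynomial is their product, (x - 1)(x + 2)^2.

The rational canonical form is the block-diagonal matrix of companion matrices C(f_i):
R = [[0, 0, 4], [1, 0, 0], [0, 1, -3]].

R = [[0, 0, 4], [1, 0, 0], [0, 1, -3]]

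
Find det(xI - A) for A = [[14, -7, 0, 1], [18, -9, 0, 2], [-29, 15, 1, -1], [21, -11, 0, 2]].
χ_A(x) = (x - 5)(x - 1)^3

xI - A = [[x - 14, 7, 0, -1], [-18, x + 9, 0, -2], [29, -15, x - 1, 1], [-21, 11, 0, x - 2]].

Expanding det(xI - A) along the first row:
det(xI - A) = + (x - 14)·det([[x + 9, 0, -2], [-15, x - 1, 1], [11, 0, x - 2]]) - (7)·det([[-18, 0, -2], [29, x - 1, 1], [-21, 0, x - 2]]) + (0)·det([[-18, x + 9, -2], [29, -15, 1], [-21, 11, x - 2]]) - (-1)·det([[-18, x + 9, 0], [29, -15, x - 1], [-21, 11, 0]]).

Evaluating gives χ_A(x) = x^4 - 8x^3 + 18x^2 - 16x + 5 = (x - 5)(x - 1)^3.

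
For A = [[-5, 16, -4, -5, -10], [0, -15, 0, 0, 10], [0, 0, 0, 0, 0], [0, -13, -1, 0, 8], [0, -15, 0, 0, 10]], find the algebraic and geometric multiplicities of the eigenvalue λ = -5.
algebraic multiplicity 2, geometric multiplicity 1

The characteristic polynomial is x^3(x + 5)^2, so the factor x + 5 appears with exponent 2: the algebraic multiplicity is 2.

rank(A + 5I) = 4, so the eigenspace has dimension 5 - 4 = 1: the geometric multiplicity is 1.

Since 1 < 2, A is not diagonalizable.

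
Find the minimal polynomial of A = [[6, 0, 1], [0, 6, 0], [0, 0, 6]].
m_A(x) = (x - 6)^2

The characteristic polynomial factors as (x - 6)^3. The minimal polynomial is ∏(x - λ)^{k_λ} where k_λ is the size of the largest Jordan block at λ.

For λ = 6: rank(A - 6I) = 1, and the largest Jordan block has size 2 (the smallest k with rank((A - 6I)^k) = rank((A - 6I)^(k+1))).

So m_A(x) = (x - 6)^2.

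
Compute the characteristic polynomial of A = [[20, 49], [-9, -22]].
xI - A = [[x - 20, -49], [9, x + 22]].

Expanding det(xI - A) along the first row:
det(xI - A) = + (x - 20)·det([[x + 22]]) - (-49)·det([[9]]).

Evaluating gives χ_A(x) = x^2 + 2x + 1 = (x + 1)^2.

χ_A(x) = (x + 1)^2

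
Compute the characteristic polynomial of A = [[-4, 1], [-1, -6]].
χ_A(x) = (x + 5)^2

xI - A = [[x + 4, -1], [1, x + 6]].

Expanding det(xI - A) along the first row:
det(xI - A) = + (x + 4)·det([[x + 6]]) - (-1)·det([[1]]).

Evaluating gives χ_A(x) = x^2 + 10x + 25 = (x + 5)^2.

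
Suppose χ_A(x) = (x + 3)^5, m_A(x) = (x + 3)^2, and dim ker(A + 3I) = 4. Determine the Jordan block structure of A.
λ = -3: algebraic multiplicity 5 (exponent in χ_A), largest block size 2 (exponent in m_A), 4 blocks (geometric multiplicity). These force block sizes [2, 1, 1, 1].

Jordan blocks: (-3, 2), (-3, 1), (-3, 1), (-3, 1)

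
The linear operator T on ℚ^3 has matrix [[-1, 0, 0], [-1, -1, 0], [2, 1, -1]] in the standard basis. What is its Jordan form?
The characteristic polynomial is det(xI - A) = (x + 1)^3, so the eigenvalues are -1 (algebraic multiplicity 3).

For λ = -1: rank(A + I) = 2, rank((A + I)^2) = 1, rank((A + I)^3) = 0. The eigenspace has dimension 3 - 2 = 1, so there is 1 Jordan block; the rank sequence gives block sizes [3].

Assembling the blocks gives the Jordan form J above.

J = [[-1, 1, 0], [0, -1, 1], [0, 0, -1]]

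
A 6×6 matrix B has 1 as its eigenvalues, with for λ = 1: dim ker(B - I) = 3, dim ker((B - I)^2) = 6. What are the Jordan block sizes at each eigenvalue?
λ = 1: successive nullity increments [3, 3] count blocks of size ≥ k; block sizes are [2, 2, 2].

Jordan blocks: (1, 2), (1, 2), (1, 2)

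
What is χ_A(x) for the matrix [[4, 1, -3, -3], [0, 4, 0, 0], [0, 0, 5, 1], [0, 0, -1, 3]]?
xI - A = [[x - 4, -1, 3, 3], [0, x - 4, 0, 0], [0, 0, x - 5, -1], [0, 0, 1, x - 3]].

Expanding det(xI - A) along the first row:
det(xI - A) = + (x - 4)·det([[x - 4, 0, 0], [0, x - 5, -1], [0, 1, x - 3]]) - (-1)·det([[0, 0, 0], [0, x - 5, -1], [0, 1, x - 3]]) + (3)·det([[0, x - 4, 0], [0, 0, -1], [0, 0, x - 3]]) - (3)·det([[0, x - 4, 0], [0, 0, x - 5], [0, 0, 1]]).

Evaluating gives χ_A(x) = x^4 - 16x^3 + 96x^2 - 256x + 256 = (x - 4)^4.

χ_A(x) = (x - 4)^4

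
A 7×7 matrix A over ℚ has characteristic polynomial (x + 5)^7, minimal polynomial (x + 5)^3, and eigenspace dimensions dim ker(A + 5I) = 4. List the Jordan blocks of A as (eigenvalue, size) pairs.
λ = -5: algebraic multiplicity 7 (exponent in χ_A), largest block size 3 (exponent in m_A), 4 blocks (geometric multiplicity). These force block sizes [3, 2, 1, 1].

Jordan blocks: (-5, 3), (-5, 2), (-5, 1), (-5, 1)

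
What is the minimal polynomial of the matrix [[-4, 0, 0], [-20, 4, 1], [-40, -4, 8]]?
The characteristic polynomial factors as (x - 6)^2(x + 4). The minimal polynomial is ∏(x - λ)^{k_λ} where k_λ is the size of the largest Jordan block at λ.

For λ = -4: rank(A + 4I) = 2, and the largest Jordan block has size 1 (the smallest k with rank((A + 4I)^k) = rank((A + 4I)^(k+1))).
For λ = 6: rank(A - 6I) = 2, and the largest Jordan block has size 2 (the smallest k with rank((A - 6I)^k) = rank((A - 6I)^(k+1))).

So m_A(x) = (x - 6)^2(x + 4).

m_A(x) = (x - 6)^2(x + 4)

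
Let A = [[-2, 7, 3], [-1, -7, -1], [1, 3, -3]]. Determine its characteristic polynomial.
χ_A(x) = (x + 4)^3

xI - A = [[x + 2, -7, -3], [1, x + 7, 1], [-1, -3, x + 3]].

Expanding det(xI - A) along the first row:
det(xI - A) = + (x + 2)·det([[x + 7, 1], [-3, x + 3]]) - (-7)·det([[1, 1], [-1, x + 3]]) + (-3)·det([[1, x + 7], [-1, -3]]).

Evaluating gives χ_A(x) = x^3 + 12x^2 + 48x + 64 = (x + 4)^3.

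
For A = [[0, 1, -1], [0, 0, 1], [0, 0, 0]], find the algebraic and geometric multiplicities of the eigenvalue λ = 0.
algebraic multiplicity 3, geometric multiplicity 1

The characteristic polynomial is x^3, so the factor x appears with exponent 3: the algebraic multiplicity is 3.

rank(A) = 2, so the eigenspace has dimension 3 - 2 = 1: the geometric multiplicity is 1.

Since 1 < 3, A is not diagonalizable.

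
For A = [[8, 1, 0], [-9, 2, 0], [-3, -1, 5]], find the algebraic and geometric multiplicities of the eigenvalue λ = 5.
The characteristic polynomial is (x - 5)^3, so the factor x - 5 appears with exponent 3: the algebraic multiplicity is 3.

rank(A - 5I) = 1, so the eigenspace has dimension 3 - 1 = 2: the geometric multiplicity is 2.

Since 2 < 3, A is not diagonalizable.

algebraic multiplicity 3, geometric multiplicity 2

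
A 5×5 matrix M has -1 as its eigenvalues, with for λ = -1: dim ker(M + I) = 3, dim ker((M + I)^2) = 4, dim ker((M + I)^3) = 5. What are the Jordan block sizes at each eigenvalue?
Jordan blocks: (-1, 3), (-1, 1), (-1, 1)

λ = -1: successive nullity increments [3, 1, 1] count blocks of size ≥ k; block sizes are [3, 1, 1].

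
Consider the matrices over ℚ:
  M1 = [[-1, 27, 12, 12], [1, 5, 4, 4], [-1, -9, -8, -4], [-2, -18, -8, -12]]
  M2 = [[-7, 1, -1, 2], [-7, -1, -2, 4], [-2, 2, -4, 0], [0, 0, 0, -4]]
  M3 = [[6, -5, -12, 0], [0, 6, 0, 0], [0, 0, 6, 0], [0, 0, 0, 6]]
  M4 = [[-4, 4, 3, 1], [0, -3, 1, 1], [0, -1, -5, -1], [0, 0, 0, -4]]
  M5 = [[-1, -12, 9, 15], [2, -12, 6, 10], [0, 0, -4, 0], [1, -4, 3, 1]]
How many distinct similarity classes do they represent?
3 classes: {M1, M5}, {M2, M4}, {M3}

Characteristic polynomials: χ_{M1} = (x + 4)^4, χ_{M2} = (x + 4)^4, χ_{M3} = (x - 6)^4, χ_{M4} = (x + 4)^4, χ_{M5} = (x + 4)^4.

{M1, M5}: invariant factors x + 4, x + 4, (x + 4)^2.

{M2, M4}: invariant factors x + 4, (x + 4)^3.

{M3}: invariant factors x - 6, x - 6, (x - 6)^2.

Matrices are similar if and only if their invariant-factor lists agree; the partition into similarity classes is {M1, M5}, {M2, M4}, {M3}.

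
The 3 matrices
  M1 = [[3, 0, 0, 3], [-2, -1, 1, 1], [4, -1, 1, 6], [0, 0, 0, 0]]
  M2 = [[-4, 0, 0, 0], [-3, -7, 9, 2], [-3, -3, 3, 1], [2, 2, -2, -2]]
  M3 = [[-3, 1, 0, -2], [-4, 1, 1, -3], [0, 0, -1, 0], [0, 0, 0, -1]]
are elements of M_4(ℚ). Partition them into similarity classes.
Characteristic polynomials: χ_{M1} = x^3(x - 3), χ_{M2} = (x + 2)^3(x + 4), χ_{M3} = (x + 1)^4.

{M1}: invariant factors x^3(x - 3).

{M2}: invariant factors (x + 2)^3(x + 4).

{M3}: invariant factors x + 1, (x + 1)^3.

Matrices are similar if and only if their invariant-factor lists agree; the partition into similarity classes is {M1}, {M2}, {M3}.

3 classes: {M1}, {M2}, {M3}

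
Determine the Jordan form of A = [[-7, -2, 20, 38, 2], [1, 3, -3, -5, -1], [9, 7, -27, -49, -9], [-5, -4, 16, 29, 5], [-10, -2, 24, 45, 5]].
The characteristic polynomial is det(xI - A) = (x - 2)^4(x + 5), so the eigenvalues are -5 (algebraic multiplicity 1), 2 (algebraic multiplicity 4).

For λ = -5: algebraic multiplicity 1 gives one 1×1 block.

For λ = 2: rank(A - 2I) = 3, rank((A - 2I)^2) = 1. The eigenspace has dimension 5 - 3 = 2, so there are 2 Jordan blocks; the rank sequence gives block sizes [2, 2].

Assembling the blocks gives the Jordan form J above.

J = [[-5, 0, 0, 0, 0], [0, 2, 1, 0, 0], [0, 0, 2, 0, 0], [0, 0, 0, 2, 1], [0, 0, 0, 0, 2]]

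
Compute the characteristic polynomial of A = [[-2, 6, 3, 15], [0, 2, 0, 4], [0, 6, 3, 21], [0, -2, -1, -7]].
χ_A(x) = x^2(x + 2)^2

xI - A = [[x + 2, -6, -3, -15], [0, x - 2, 0, -4], [0, -6, x - 3, -21], [0, 2, 1, x + 7]].

Expanding det(xI - A) along the first row:
det(xI - A) = + (x + 2)·det([[x - 2, 0, -4], [-6, x - 3, -21], [2, 1, x + 7]]) - (-6)·det([[0, 0, -4], [0, x - 3, -21], [0, 1, x + 7]]) + (-3)·det([[0, x - 2, -4], [0, -6, -21], [0, 2, x + 7]]) - (-15)·det([[0, x - 2, 0], [0, -6, x - 3], [0, 2, 1]]).

Evaluating gives χ_A(x) = x^4 + 4x^3 + 4x^2 = x^2(x + 2)^2.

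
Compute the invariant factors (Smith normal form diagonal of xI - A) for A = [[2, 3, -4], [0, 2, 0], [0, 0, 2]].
x - 2, (x - 2)^2

The Jordan structure of A has elementary divisors (x - 2)^2, (x - 2). Arranging the block sizes at each eigenvalue in decreasing order and taking row products gives the invariant factors.

Invariant factors (smallest first, each dividing the next): x - 2, (x - 2)^2.

Check: the last factor (x - 2)^2 is the minimal polynomial, and the product (x - 2)^3 is the characteristic polynomial.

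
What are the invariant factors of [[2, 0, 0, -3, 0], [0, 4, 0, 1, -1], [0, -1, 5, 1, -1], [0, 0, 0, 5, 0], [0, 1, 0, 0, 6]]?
The Jordan structure of A has elementary divisors (x - 2), (x - 5)^3, (x - 5). Arranging the block sizes at each eigenvalue in decreasing order and taking row products gives the invariant factors.

Invariant factors (smallest first, each dividing the next): x - 5, (x - 5)^3(x - 2).

Check: the last factor (x - 5)^3(x - 2) is the minimal polynomial, and the product (x - 5)^4(x - 2) is the characteristic polynomial.

x - 5, (x - 5)^3(x - 2)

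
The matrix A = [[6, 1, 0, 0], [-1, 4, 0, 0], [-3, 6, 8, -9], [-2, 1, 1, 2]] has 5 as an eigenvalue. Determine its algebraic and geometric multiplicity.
algebraic multiplicity 4, geometric multiplicity 2

The characteristic polynomial is (x - 5)^4, so the factor x - 5 appears with exponent 4: the algebraic multiplicity is 4.

rank(A - 5I) = 2, so the eigenspace has dimension 4 - 2 = 2: the geometric multiplicity is 2.

Since 2 < 4, A is not diagonalizable.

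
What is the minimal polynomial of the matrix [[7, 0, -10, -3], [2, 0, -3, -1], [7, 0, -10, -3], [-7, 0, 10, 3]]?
The characteristic polynomial factors as x^4. The minimal polynomial is ∏(x - λ)^{k_λ} where k_λ is the size of the largest Jordan block at λ.

For λ = 0: rank(A) = 2, and the largest Jordan block has size 2 (the smallest k with rank(A^k) = rank(A^(k+1))).

So m_A(x) = x^2.

m_A(x) = x^2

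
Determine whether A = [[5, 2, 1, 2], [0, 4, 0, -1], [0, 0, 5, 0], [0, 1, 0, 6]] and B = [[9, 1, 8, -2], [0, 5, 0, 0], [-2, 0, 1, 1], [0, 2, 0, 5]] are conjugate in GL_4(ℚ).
Two matrices over a field are similar if and only if they have the same invariant factors.

Both A and B have characteristic polynomial (x - 5)^4 and minimal polynomial (x - 5)^2. Computing further, both have invariant factors (x - 5)^2, (x - 5)^2. Hence A and B are similar.

Yes.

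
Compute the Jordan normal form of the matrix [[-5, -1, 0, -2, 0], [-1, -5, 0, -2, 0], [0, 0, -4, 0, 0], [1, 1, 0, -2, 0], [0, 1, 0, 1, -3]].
The characteristic polynomial is det(xI - A) = (x + 3)(x + 4)^4, so the eigenvalues are -4 (algebraic multiplicity 4), -3 (algebraic multiplicity 1).

For λ = -4: rank(A + 4I) = 2, rank((A + 4I)^2) = 1. The eigenspace has dimension 5 - 2 = 3, so there are 3 Jordan blocks; the rank sequence gives block sizes [2, 1, 1].

For λ = -3: algebraic multiplicity 1 gives one 1×1 block.

Assembling the blocks gives the Jordan form J above.

J = [[-4, 1, 0, 0, 0], [0, -4, 0, 0, 0], [0, 0, -4, 0, 0], [0, 0, 0, -4, 0], [0, 0, 0, 0, -3]]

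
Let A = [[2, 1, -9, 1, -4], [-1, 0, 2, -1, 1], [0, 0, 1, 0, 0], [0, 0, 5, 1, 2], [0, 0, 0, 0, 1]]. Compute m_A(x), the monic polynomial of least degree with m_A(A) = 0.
m_A(x) = (x - 1)^3

The characteristic polynomial factors as (x - 1)^5. The minimal polynomial is ∏(x - λ)^{k_λ} where k_λ is the size of the largest Jordan block at λ.

For λ = 1: rank(A - I) = 3, and the largest Jordan block has size 3 (the smallest k with rank((A - I)^k) = rank((A - I)^(k+1))).

So m_A(x) = (x - 1)^3.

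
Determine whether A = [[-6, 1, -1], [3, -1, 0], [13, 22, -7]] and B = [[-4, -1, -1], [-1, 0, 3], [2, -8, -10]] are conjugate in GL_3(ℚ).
Yes.

Two matrices over a field are similar if and only if they have the same invariant factors.

Both A and B have characteristic polynomial (x + 4)(x + 5)^2 and minimal polynomial (x + 4)(x + 5)^2. Computing further, both have invariant factors (x + 4)(x + 5)^2. Hence A and B are similar.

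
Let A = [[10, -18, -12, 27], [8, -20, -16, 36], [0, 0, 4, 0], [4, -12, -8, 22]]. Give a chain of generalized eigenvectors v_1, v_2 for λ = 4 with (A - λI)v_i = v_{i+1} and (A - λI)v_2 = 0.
v_1 = [[10, 11, 0, 5]]^T, v_2 = [[-3, -4, 0, -2]]^T

We seek v_1 ∈ ker((A - 4I)^2) \ ker(A - 4I), then set v_{i+1} = (A - 4I) v_i.

One such chain is v_1 = [[10, 11, 0, 5]]^T, v_2 = [[-3, -4, 0, -2]]^T. Check: (A - 4I) v_2 = [[0, 0, 0, 0]]^T = 0.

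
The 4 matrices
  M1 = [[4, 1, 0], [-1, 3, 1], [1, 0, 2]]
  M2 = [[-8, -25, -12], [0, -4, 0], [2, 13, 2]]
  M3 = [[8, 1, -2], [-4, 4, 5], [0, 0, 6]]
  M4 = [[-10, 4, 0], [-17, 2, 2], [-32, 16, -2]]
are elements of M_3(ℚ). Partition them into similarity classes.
3 classes: {M1}, {M2, M4}, {M3}

Characteristic polynomials: χ_{M1} = (x - 3)^3, χ_{M2} = (x + 2)(x + 4)^2, χ_{M3} = (x - 6)^3, χ_{M4} = (x + 2)(x + 4)^2.

{M1}: invariant factors (x - 3)^3.

{M2, M4}: invariant factors (x + 2)(x + 4)^2.

{M3}: invariant factors (x - 6)^3.

Matrices are similar if and only if their invariant-factor lists agree; the partition into similarity classes is {M1}, {M2, M4}, {M3}.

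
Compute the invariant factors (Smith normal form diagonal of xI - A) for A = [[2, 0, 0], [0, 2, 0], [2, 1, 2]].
The Jordan structure of A has elementary divisors (x - 2)^2, (x - 2). Arranging the block sizes at each eigenvalue in decreasing order and taking row products gives the invariant factors.

Invariant factors (smallest first, each dividing the next): x - 2, (x - 2)^2.

Check: the last factor (x - 2)^2 is the minimal polynomial, and the product (x - 2)^3 is the characteristic polynomial.

x - 2, (x - 2)^2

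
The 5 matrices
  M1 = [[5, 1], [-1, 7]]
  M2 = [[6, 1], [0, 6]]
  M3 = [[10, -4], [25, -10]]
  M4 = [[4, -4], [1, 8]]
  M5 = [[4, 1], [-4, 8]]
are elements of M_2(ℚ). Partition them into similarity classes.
2 classes: {M1, M2, M4, M5}, {M3}

Characteristic polynomials: χ_{M1} = (x - 6)^2, χ_{M2} = (x - 6)^2, χ_{M3} = x^2, χ_{M4} = (x - 6)^2, χ_{M5} = (x - 6)^2.

{M1, M2, M4, M5}: invariant factors (x - 6)^2.

{M3}: invariant factors x^2.

Matrices are similar if and only if their invariant-factor lists agree; the partition into similarity classes is {M1, M2, M4, M5}, {M3}.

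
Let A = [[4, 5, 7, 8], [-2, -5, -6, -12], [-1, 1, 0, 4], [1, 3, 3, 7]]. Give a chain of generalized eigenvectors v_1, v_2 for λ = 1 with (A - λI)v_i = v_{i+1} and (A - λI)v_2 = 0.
v_1 = [[-2, 2, 1, -1]]^T, v_2 = [[3, -2, -1, 1]]^T

We seek v_1 ∈ ker((A - I)^2) \ ker(A - I), then set v_{i+1} = (A - I) v_i.

One such chain is v_1 = [[-2, 2, 1, -1]]^T, v_2 = [[3, -2, -1, 1]]^T. Check: (A - I) v_2 = [[0, 0, 0, 0]]^T = 0.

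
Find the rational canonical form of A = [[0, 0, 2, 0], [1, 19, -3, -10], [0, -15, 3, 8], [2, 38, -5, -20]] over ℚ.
R = [[0, 0, 0, 0], [1, 0, 0, 0], [0, 1, 0, 8], [0, 0, 1, 2]]

The invariant factors of A (the non-unit diagonal entries of the Smith normal form of xI - A over ℚ[x]) are x^2(x - 4)(x + 2), each dividing the next. The characteristic polynomial is their product, x^2(x - 4)(x + 2).

The rational canonical form is the block-diagonal matrix of companion matrices C(f_i):
R = [[0, 0, 0, 0], [1, 0, 0, 0], [0, 1, 0, 8], [0, 0, 1, 2]].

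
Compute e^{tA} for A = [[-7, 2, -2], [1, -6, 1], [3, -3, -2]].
A has Jordan form J = [[-5, 1, 0], [0, -5, 0], [0, 0, -5]] with A = PJP^{-1}, so e^{tA} = P e^{tJ} P^{-1}.

For a Jordan block J_k(λ), e^{tJ_k(λ)} = e^{λt} · (I + tN + t^2 N^2/2! + ... + t^{k-1} N^{k-1}/(k-1)!) where N is the nilpotent superdiagonal part.

Assembling the blocks and conjugating back gives the entries of e^{tA} as shown above.

e^{tA} = [[(1 - 2*t)*e^{-5*t}, 2*t*e^{-5*t}, -2*t*e^{-5*t}], [t*e^{-5*t}, (1 - t)*e^{-5*t}, t*e^{-5*t}], [3*t*e^{-5*t}, -3*t*e^{-5*t}, (3*t + 1)*e^{-5*t}]]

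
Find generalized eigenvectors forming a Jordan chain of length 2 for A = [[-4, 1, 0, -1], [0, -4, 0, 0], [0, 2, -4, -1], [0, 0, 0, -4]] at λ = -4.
We seek v_1 ∈ ker((A + 4I)^2) \ ker(A + 4I), then set v_{i+1} = (A + 4I) v_i.

One such chain is v_1 = [[1, 1, -1, 0]]^T, v_2 = [[1, 0, 2, 0]]^T. Check: (A + 4I) v_2 = [[0, 0, 0, 0]]^T = 0.

v_1 = [[1, 1, -1, 0]]^T, v_2 = [[1, 0, 2, 0]]^T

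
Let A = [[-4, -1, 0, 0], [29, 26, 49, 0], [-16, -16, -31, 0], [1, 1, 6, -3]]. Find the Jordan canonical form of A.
The characteristic polynomial is det(xI - A) = (x + 3)^4, so the eigenvalues are -3 (algebraic multiplicity 4).

For λ = -3: rank(A + 3I) = 2, rank((A + 3I)^2) = 1, rank((A + 3I)^3) = 0. The eigenspace has dimension 4 - 2 = 2, so there are 2 Jordan blocks; the rank sequence gives block sizes [3, 1].

Assembling the blocks gives the Jordan form J above.

J = [[-3, 1, 0, 0], [0, -3, 1, 0], [0, 0, -3, 0], [0, 0, 0, -3]]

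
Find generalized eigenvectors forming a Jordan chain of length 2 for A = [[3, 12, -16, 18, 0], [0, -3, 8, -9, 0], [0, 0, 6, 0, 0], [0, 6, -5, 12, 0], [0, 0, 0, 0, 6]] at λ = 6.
We seek v_1 ∈ ker((A - 6I)^2) \ ker(A - 6I), then set v_{i+1} = (A - 6I) v_i.

One such chain is v_1 = [[-4, 2, 1, -1, -1]]^T, v_2 = [[2, -1, 0, 1, 0]]^T. Check: (A - 6I) v_2 = [[0, 0, 0, 0, 0]]^T = 0.

v_1 = [[-4, 2, 1, -1, -1]]^T, v_2 = [[2, -1, 0, 1, 0]]^T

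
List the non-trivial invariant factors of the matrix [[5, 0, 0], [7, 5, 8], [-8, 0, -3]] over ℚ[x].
The Jordan structure of A has elementary divisors (x + 3), (x - 5)^2. Arranging the block sizes at each eigenvalue in decreasing order and taking row products gives the invariant factors.

Invariant factors (smallest first, each dividing the next): (x - 5)^2(x + 3).

Check: the last factor (x - 5)^2(x + 3) is the minimal polynomial, and the product (x - 5)^2(x + 3) is the characteristic polynomial.

(x - 5)^2(x + 3)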